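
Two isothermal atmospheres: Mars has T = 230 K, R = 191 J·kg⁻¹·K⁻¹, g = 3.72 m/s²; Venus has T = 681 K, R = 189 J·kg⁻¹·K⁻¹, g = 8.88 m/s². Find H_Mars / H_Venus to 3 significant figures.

H_Mars/H_Venus ≈ 0.815

H = RT/g for each body.
H_Mars = 191 × 230 / 3.72 = 11809 m.
H_Venus = 189 × 681 / 8.88 = 14494 m.
H_Mars/H_Venus = 11809/14494 = 0.81475.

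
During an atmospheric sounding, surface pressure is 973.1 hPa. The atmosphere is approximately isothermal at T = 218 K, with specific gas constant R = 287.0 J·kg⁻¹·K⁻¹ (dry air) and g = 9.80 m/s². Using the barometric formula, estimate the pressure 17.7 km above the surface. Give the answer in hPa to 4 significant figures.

Scale height: H = RT/g = 287.0 × 218 / 9.80 = 6384.3 m.
Barometric formula: P = P₀ exp(−z/H).
z/H = 17700/6384.3 = 2.7724; exp(−2.7724) = 0.062512.
P = 973.1 × 0.062512 = 60.830 hPa.

P ≈ 60.83 hPa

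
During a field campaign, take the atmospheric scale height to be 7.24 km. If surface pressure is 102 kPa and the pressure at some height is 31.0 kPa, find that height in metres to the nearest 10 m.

Invert the barometric formula: z = H ln(P₀/P).
P₀/P = 102/31.0 = 3.2903; ln(3.2903) = 1.1910.
z = 7240.0 × 1.1910 = 8622.8 m.

z ≈ 8620 m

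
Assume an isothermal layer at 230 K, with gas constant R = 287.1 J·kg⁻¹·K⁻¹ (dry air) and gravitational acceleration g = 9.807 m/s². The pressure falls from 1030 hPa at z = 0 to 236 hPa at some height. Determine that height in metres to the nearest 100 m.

z ≈ 9900 m

Scale height: H = RT/g = 287.1 × 230 / 9.807 = 6733.3 m.
Invert the barometric formula: z = H ln(P₀/P).
P₀/P = 1030/236 = 4.3644; ln(4.3644) = 1.4735.
z = 6733.3 × 1.4735 = 9921.5 m.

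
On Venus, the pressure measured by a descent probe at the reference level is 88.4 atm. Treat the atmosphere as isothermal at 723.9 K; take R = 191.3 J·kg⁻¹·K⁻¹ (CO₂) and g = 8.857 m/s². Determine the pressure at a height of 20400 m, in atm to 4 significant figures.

Scale height: H = RT/g = 191.3 × 723.9 / 8.857 = 15635 m.
Barometric formula: P = P₀ exp(−z/H).
z/H = 20400/15635 = 1.3048; exp(−1.3048) = 0.27123.
P = 88.4 × 0.27123 = 23.977 atm.

P ≈ 23.98 atm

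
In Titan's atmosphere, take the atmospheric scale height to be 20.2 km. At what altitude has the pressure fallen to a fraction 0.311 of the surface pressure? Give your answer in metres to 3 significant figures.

Set P/P₀ = exp(−z/H) = 0.311, so z = −H ln(0.311).
−ln(0.311) = 1.1680; z = 20200 × 1.1680 = 23594 m.

z ≈ 23600 m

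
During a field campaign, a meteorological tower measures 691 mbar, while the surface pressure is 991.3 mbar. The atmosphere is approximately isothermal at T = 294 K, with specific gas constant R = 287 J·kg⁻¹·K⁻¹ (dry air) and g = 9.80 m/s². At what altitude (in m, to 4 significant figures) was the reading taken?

Scale height: H = RT/g = 287 × 294 / 9.80 = 8610.0 m.
Invert the barometric formula: z = H ln(P₀/P).
P₀/P = 991.3/691 = 1.4346; ln(1.4346) = 0.36089.
z = 8610.0 × 0.36089 = 3107.3 m.

z ≈ 3107 m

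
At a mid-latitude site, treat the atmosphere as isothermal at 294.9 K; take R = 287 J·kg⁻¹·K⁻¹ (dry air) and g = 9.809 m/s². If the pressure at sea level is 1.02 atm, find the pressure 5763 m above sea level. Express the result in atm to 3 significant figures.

P ≈ 0.523 atm

Scale height: H = RT/g = 287 × 294.9 / 9.809 = 8628.4 m.
Barometric formula: P = P₀ exp(−z/H).
z/H = 5763.0/8628.4 = 0.66791; exp(−0.66791) = 0.51278.
P = 1.02 × 0.51278 = 0.52304 atm.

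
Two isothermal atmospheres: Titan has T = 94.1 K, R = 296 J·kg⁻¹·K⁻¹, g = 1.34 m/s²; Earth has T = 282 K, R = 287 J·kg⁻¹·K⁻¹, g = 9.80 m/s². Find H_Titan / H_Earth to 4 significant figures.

H_Titan/H_Earth ≈ 2.517

H = RT/g for each body.
H_Titan = 296 × 94.1 / 1.34 = 20786 m.
H_Earth = 287 × 282 / 9.80 = 8258.6 m.
H_Titan/H_Earth = 20786/8258.6 = 2.5169.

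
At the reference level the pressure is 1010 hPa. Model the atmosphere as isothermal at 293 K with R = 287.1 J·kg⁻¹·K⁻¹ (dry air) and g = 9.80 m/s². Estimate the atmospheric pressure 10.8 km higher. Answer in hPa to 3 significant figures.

P ≈ 287 hPa

Scale height: H = RT/g = 287.1 × 293 / 9.80 = 8583.7 m.
Barometric formula: P = P₀ exp(−z/H).
z/H = 10800/8583.7 = 1.2582; exp(−1.2582) = 0.28417.
P = 1010 × 0.28417 = 287.01 hPa.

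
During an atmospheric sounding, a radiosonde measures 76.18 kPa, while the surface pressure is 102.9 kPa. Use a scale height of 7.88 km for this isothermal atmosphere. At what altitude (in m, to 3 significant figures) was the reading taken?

z ≈ 2370 m

Invert the barometric formula: z = H ln(P₀/P).
P₀/P = 102.9/76.18 = 1.3507; ln(1.3507) = 0.30062.
z = 7880.0 × 0.30062 = 2368.9 m.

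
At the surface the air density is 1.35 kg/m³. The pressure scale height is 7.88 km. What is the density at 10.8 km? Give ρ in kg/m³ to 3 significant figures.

In an isothermal atmosphere, density decays like pressure: ρ = ρ₀ exp(−z/H).
z/H = 10800/7880.0 = 1.3706; exp(−1.3706) = 0.25395.
ρ = 1.35 × 0.25395 = 0.34283 kg/m³.

ρ ≈ 0.343 kg/m³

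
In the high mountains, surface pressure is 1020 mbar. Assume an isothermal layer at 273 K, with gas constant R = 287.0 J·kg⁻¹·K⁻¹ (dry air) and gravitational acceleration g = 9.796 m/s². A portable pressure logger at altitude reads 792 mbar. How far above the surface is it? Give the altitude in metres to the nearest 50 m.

z ≈ 2000 m

Scale height: H = RT/g = 287.0 × 273 / 9.796 = 7998.3 m.
Invert the barometric formula: z = H ln(P₀/P).
P₀/P = 1020/792 = 1.2879; ln(1.2879) = 0.25301.
z = 7998.3 × 0.25301 = 2023.6 m.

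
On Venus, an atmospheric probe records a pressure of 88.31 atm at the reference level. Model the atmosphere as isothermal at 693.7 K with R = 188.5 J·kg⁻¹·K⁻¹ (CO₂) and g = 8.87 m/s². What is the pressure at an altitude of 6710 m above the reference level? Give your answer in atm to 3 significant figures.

P ≈ 56.0 atm

Scale height: H = RT/g = 188.5 × 693.7 / 8.87 = 14742 m.
Barometric formula: P = P₀ exp(−z/H).
z/H = 6710.0/14742 = 0.45516; exp(−0.45516) = 0.63435.
P = 88.31 × 0.63435 = 56.019 atm.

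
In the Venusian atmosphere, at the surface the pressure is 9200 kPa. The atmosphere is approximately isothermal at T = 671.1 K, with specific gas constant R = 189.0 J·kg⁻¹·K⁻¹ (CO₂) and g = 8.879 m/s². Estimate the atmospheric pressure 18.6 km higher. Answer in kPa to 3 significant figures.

Scale height: H = RT/g = 189.0 × 671.1 / 8.879 = 14285 m.
Barometric formula: P = P₀ exp(−z/H).
z/H = 18600/14285 = 1.3021; exp(−1.3021) = 0.27196.
P = 9200 × 0.27196 = 2502.0 kPa.

P ≈ 2500 kPa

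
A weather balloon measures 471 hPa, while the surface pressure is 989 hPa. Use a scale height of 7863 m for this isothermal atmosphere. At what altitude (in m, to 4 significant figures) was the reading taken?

z ≈ 5833 m

Invert the barometric formula: z = H ln(P₀/P).
P₀/P = 989/471 = 2.0998; ln(2.0998) = 0.74184.
z = 7863.0 × 0.74184 = 5833.1 m.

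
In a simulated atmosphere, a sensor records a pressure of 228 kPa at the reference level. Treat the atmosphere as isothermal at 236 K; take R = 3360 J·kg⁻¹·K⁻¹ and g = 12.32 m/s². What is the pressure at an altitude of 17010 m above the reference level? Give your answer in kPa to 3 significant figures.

Scale height: H = RT/g = 3360 × 236 / 12.32 = 64364 m.
Barometric formula: P = P₀ exp(−z/H).
z/H = 17010/64364 = 0.26428; exp(−0.26428) = 0.76776.
P = 228 × 0.76776 = 175.05 kPa.

P ≈ 175 kPa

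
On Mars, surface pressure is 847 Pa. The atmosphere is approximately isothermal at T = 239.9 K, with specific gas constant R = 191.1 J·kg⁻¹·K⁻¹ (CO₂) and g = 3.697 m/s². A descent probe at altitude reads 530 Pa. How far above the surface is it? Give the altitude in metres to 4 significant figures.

z ≈ 5814 m

Scale height: H = RT/g = 191.1 × 239.9 / 3.697 = 12401 m.
Invert the barometric formula: z = H ln(P₀/P).
P₀/P = 847/530 = 1.5981; ln(1.5981) = 0.46882.
z = 12401 × 0.46882 = 5813.8 m.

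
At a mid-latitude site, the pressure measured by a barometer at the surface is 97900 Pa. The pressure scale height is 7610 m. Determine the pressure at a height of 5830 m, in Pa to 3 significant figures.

P ≈ 45500 Pa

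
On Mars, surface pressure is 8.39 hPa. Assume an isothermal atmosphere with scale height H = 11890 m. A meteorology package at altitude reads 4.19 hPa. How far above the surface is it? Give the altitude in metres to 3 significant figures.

Invert the barometric formula: z = H ln(P₀/P).
P₀/P = 8.39/4.19 = 2.0024; ln(2.0024) = 0.69435.
z = 11890 × 0.69435 = 8255.8 m.

z ≈ 8260 m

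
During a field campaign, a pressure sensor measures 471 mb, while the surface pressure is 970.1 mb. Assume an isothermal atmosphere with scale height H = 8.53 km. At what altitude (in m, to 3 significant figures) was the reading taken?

z ≈ 6160 m

Invert the barometric formula: z = H ln(P₀/P).
P₀/P = 970.1/471 = 2.0597; ln(2.0597) = 0.72256.
z = 8530.0 × 0.72256 = 6163.4 m.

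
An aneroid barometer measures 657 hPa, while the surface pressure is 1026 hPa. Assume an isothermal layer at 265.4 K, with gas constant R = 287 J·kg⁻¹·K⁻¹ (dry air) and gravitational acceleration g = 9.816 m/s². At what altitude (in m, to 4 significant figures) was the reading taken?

Scale height: H = RT/g = 287 × 265.4 / 9.816 = 7759.8 m.
Invert the barometric formula: z = H ln(P₀/P).
P₀/P = 1026/657 = 1.5616; ln(1.5616) = 0.44571.
z = 7759.8 × 0.44571 = 3458.6 m.

z ≈ 3459 m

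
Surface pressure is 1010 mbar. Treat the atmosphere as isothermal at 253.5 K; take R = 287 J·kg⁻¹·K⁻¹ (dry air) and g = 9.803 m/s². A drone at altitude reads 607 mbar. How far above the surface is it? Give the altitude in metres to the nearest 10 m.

Scale height: H = RT/g = 287 × 253.5 / 9.803 = 7421.7 m.
Invert the barometric formula: z = H ln(P₀/P).
P₀/P = 1010/607 = 1.6639; ln(1.6639) = 0.50916.
z = 7421.7 × 0.50916 = 3778.8 m.

z ≈ 3780 m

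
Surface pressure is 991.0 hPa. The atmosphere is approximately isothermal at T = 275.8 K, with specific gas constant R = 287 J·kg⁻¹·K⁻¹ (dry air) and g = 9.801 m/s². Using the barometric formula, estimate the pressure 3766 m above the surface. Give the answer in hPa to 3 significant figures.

P ≈ 622 hPa

Scale height: H = RT/g = 287 × 275.8 / 9.801 = 8076.2 m.
Barometric formula: P = P₀ exp(−z/H).
z/H = 3766.0/8076.2 = 0.46631; exp(−0.46631) = 0.62731.
P = 991.0 × 0.62731 = 621.66 hPa.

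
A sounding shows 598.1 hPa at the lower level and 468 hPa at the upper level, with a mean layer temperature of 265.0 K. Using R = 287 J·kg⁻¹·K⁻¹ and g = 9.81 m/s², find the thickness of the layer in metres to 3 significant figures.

Δz ≈ 1900 m

Hypsometric equation: Δz = (R T̄/g) ln(P₁/P₂).
R T̄/g = 287 × 265.0 / 9.81 = 7752.8 m.
ln(598.1/468) = ln(1.2780) = 0.24530.
Δz = 7752.8 × 0.24530 = 1901.8 m.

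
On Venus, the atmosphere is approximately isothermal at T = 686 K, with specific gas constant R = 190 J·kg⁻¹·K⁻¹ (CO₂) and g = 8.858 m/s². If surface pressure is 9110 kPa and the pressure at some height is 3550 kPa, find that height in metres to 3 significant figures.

Scale height: H = RT/g = 190 × 686 / 8.858 = 14714 m.
Invert the barometric formula: z = H ln(P₀/P).
P₀/P = 9110/3550 = 2.5662; ln(2.5662) = 0.94243.
z = 14714 × 0.94243 = 13867 m.

z ≈ 13900 m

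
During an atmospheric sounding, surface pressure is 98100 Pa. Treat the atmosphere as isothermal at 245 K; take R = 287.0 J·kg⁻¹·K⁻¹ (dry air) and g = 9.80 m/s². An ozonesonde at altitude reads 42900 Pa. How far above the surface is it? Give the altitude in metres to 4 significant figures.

Scale height: H = RT/g = 287.0 × 245 / 9.80 = 7175.0 m.
Invert the barometric formula: z = H ln(P₀/P).
P₀/P = 98100/42900 = 2.2867; ln(2.2867) = 0.82711.
z = 7175.0 × 0.82711 = 5934.5 m.

z ≈ 5935 m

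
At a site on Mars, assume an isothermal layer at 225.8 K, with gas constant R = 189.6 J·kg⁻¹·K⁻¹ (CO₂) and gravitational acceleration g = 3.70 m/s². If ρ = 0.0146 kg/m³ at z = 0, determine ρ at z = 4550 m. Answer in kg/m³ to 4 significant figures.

ρ ≈ 0.009853 kg/m³

Scale height: H = RT/g = 189.6 × 225.8 / 3.70 = 11571 m.
In an isothermal atmosphere, density decays like pressure: ρ = ρ₀ exp(−z/H).
z/H = 4550.0/11571 = 0.39322; exp(−0.39322) = 0.67488.
ρ = 0.0146 × 0.67488 = 0.0098532 kg/m³.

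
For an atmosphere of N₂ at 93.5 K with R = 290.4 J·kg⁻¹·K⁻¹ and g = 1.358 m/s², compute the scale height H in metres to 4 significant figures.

H ≈ 19990 m

The scale height of an isothermal atmosphere is H = RT/g.
H = 290.4 × 93.5 / 1.358 = 27152/1.358 = 19994 m.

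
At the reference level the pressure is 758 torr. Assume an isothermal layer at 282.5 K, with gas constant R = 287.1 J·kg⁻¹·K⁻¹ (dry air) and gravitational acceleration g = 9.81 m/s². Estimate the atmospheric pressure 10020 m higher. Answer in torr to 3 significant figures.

Scale height: H = RT/g = 287.1 × 282.5 / 9.81 = 8267.7 m.
Barometric formula: P = P₀ exp(−z/H).
z/H = 10020/8267.7 = 1.2119; exp(−1.2119) = 0.29763.
P = 758 × 0.29763 = 225.60 torr.

P ≈ 226 torr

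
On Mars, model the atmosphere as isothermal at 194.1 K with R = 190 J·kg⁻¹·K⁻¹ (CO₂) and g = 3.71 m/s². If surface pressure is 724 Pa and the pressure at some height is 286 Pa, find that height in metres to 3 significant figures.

Scale height: H = RT/g = 190 × 194.1 / 3.71 = 9940.4 m.
Invert the barometric formula: z = H ln(P₀/P).
P₀/P = 724/286 = 2.5315; ln(2.5315) = 0.92881.
z = 9940.4 × 0.92881 = 9232.7 m.

z ≈ 9230 m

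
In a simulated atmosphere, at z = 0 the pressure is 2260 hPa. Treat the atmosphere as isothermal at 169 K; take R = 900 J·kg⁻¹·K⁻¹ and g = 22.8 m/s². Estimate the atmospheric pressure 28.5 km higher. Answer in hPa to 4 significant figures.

P ≈ 31.53 hPa

Scale height: H = RT/g = 900 × 169 / 22.8 = 6671.1 m.
Barometric formula: P = P₀ exp(−z/H).
z/H = 28500/6671.1 = 4.2722; exp(−4.2722) = 0.013951.
P = 2260 × 0.013951 = 31.529 hPa.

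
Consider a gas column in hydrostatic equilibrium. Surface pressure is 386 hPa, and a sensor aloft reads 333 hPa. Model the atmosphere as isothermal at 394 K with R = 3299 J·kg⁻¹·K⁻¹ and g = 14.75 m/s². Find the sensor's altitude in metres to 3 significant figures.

z ≈ 13000 m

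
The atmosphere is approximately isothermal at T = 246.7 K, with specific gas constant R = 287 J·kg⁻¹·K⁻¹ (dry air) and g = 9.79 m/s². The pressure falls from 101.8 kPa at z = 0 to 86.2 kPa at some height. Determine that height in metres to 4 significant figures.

Scale height: H = RT/g = 287 × 246.7 / 9.79 = 7232.2 m.
Invert the barometric formula: z = H ln(P₀/P).
P₀/P = 101.8/86.2 = 1.1810; ln(1.1810) = 0.16636.
z = 7232.2 × 0.16636 = 1203.1 m.

z ≈ 1203 m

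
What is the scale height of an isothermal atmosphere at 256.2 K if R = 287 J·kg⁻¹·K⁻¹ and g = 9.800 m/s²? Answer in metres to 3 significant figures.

The scale height of an isothermal atmosphere is H = RT/g.
H = 287 × 256.2 / 9.800 = 73529/9.800 = 7503.0 m.

H ≈ 7500 m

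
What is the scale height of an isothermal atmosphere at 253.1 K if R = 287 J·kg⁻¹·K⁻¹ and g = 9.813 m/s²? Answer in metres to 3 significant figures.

The scale height of an isothermal atmosphere is H = RT/g.
H = 287 × 253.1 / 9.813 = 72640/9.813 = 7402.4 m.

H ≈ 7400 m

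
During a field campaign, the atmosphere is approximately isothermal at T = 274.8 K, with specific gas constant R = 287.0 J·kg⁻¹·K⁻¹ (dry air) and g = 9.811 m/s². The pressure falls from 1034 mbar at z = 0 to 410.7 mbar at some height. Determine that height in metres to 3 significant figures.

z ≈ 7420 m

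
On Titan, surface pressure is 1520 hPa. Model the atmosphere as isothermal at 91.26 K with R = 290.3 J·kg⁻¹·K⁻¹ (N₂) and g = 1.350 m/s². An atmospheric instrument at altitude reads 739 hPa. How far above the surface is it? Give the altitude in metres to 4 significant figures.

Scale height: H = RT/g = 290.3 × 91.26 / 1.350 = 19624 m.
Invert the barometric formula: z = H ln(P₀/P).
P₀/P = 1520/739 = 2.0568; ln(2.0568) = 0.72115.
z = 19624 × 0.72115 = 14152 m.

z ≈ 14150 m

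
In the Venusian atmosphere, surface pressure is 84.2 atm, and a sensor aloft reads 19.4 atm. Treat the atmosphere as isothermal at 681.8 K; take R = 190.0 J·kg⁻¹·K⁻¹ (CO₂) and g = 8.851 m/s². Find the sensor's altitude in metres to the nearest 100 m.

Scale height: H = RT/g = 190.0 × 681.8 / 8.851 = 14636 m.
Invert the barometric formula: z = H ln(P₀/P).
P₀/P = 84.2/19.4 = 4.3402; ln(4.3402) = 1.4679.
z = 14636 × 1.4679 = 21484 m.

z ≈ 21500 m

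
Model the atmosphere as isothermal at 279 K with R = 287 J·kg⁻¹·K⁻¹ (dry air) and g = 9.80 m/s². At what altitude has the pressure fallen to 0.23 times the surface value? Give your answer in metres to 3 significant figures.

z ≈ 12000 m

Scale height: H = RT/g = 287 × 279 / 9.80 = 8170.7 m.
Set P/P₀ = exp(−z/H) = 0.23, so z = −H ln(0.23).
−ln(0.23) = 1.4697; z = 8170.7 × 1.4697 = 12008 m.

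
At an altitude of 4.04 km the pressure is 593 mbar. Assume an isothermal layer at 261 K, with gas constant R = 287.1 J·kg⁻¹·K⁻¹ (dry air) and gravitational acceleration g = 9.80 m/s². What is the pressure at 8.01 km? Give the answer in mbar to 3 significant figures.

Scale height: H = RT/g = 287.1 × 261 / 9.80 = 7646.2 m.
Between two levels, P₂ = P₁ exp(−Δz/H) with Δz = z₂ − z₁.
Δz = 8010.0 − 4040.0 = 3970.0 m; Δz/H = 3970.0/7646.2 = 0.51921.
P₂ = 593 × exp(−0.51921) = 593 × 0.59499 = 352.83 mbar.

P ≈ 353 mbar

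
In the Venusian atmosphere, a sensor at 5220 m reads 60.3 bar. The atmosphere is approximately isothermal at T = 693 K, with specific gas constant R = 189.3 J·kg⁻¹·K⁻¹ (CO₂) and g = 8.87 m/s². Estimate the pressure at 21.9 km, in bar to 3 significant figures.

Scale height: H = RT/g = 189.3 × 693 / 8.87 = 14790 m.
Between two levels, P₂ = P₁ exp(−Δz/H) with Δz = z₂ − z₁.
Δz = 21900 − 5220.0 = 16680 m; Δz/H = 16680/14790 = 1.1278.
P₂ = 60.3 × exp(−1.1278) = 60.3 × 0.32374 = 19.522 bar.

P ≈ 19.5 bar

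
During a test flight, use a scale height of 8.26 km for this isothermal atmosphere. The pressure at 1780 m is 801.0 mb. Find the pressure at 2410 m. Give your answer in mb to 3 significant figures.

P ≈ 742 mb

Between two levels, P₂ = P₁ exp(−Δz/H) with Δz = z₂ − z₁.
Δz = 2410.0 − 1780.0 = 630.00 m; Δz/H = 630.00/8260.0 = 0.076271.
P₂ = 801.0 × exp(−0.076271) = 801.0 × 0.92657 = 742.18 mb.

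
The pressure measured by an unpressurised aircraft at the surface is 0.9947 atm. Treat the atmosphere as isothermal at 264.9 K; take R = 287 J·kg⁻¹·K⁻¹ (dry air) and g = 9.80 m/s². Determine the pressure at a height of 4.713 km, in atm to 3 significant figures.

Scale height: H = RT/g = 287 × 264.9 / 9.80 = 7757.8 m.
Barometric formula: P = P₀ exp(−z/H).
z/H = 4713.0/7757.8 = 0.60752; exp(−0.60752) = 0.54470.
P = 0.9947 × 0.54470 = 0.54181 atm.

P ≈ 0.542 atm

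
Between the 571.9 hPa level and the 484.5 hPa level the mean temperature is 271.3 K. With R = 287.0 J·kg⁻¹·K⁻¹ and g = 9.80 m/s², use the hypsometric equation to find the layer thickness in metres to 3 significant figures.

Hypsometric equation: Δz = (R T̄/g) ln(P₁/P₂).
R T̄/g = 287.0 × 271.3 / 9.80 = 7945.2 m.
ln(571.9/484.5) = ln(1.1804) = 0.16585.
Δz = 7945.2 × 0.16585 = 1317.7 m.

Δz ≈ 1320 m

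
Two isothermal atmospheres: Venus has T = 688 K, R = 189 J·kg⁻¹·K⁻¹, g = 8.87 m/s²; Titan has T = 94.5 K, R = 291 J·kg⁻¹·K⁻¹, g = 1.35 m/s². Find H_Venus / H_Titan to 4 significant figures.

H = RT/g for each body.
H_Venus = 189 × 688 / 8.87 = 14660 m.
H_Titan = 291 × 94.5 / 1.35 = 20370 m.
H_Venus/H_Titan = 14660/20370 = 0.71969.

H_Venus/H_Titan ≈ 0.7197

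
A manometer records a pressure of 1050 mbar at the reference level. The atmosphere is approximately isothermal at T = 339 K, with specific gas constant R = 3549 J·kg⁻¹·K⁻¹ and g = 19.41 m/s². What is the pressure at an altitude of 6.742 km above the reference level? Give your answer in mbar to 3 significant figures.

Scale height: H = RT/g = 3549 × 339 / 19.41 = 61984 m.
Barometric formula: P = P₀ exp(−z/H).
z/H = 6742.0/61984 = 0.10877; exp(−0.10877) = 0.89694.
P = 1050 × 0.89694 = 941.79 mbar.

P ≈ 942 mbar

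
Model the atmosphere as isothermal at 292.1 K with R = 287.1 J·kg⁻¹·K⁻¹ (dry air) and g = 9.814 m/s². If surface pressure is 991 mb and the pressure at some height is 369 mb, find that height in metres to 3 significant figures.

Scale height: H = RT/g = 287.1 × 292.1 / 9.814 = 8545.1 m.
Invert the barometric formula: z = H ln(P₀/P).
P₀/P = 991/369 = 2.6856; ln(2.6856) = 0.98790.
z = 8545.1 × 0.98790 = 8441.7 m.

z ≈ 8440 m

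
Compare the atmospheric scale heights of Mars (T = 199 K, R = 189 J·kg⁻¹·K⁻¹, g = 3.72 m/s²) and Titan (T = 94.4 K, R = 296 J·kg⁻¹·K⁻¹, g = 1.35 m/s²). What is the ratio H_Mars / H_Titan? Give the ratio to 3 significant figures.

H_Mars/H_Titan ≈ 0.488

H = RT/g for each body.
H_Mars = 189 × 199 / 3.72 = 10110 m.
H_Titan = 296 × 94.4 / 1.35 = 20698 m.
H_Mars/H_Titan = 10110/20698 = 0.48845.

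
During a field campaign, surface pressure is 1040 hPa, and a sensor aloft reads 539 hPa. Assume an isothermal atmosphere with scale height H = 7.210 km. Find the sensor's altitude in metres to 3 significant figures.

Invert the barometric formula: z = H ln(P₀/P).
P₀/P = 1040/539 = 1.9295; ln(1.9295) = 0.65726.
z = 7210.0 × 0.65726 = 4738.8 m.

z ≈ 4740 m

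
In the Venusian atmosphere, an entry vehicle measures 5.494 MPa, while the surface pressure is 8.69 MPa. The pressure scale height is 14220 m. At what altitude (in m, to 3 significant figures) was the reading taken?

Invert the barometric formula: z = H ln(P₀/P).
P₀/P = 8.69/5.494 = 1.5817; ln(1.5817) = 0.45850.
z = 14220 × 0.45850 = 6519.9 m.

z ≈ 6520 m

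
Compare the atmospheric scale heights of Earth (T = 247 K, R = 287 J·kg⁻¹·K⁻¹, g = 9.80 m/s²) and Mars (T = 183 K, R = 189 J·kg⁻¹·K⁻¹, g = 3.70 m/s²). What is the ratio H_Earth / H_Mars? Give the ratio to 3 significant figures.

H_Earth/H_Mars ≈ 0.774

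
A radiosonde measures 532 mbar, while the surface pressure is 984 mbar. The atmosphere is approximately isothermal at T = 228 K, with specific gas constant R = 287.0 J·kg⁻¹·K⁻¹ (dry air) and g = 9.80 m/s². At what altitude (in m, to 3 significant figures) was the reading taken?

z ≈ 4110 m

Scale height: H = RT/g = 287.0 × 228 / 9.80 = 6677.1 m.
Invert the barometric formula: z = H ln(P₀/P).
P₀/P = 984/532 = 1.8496; ln(1.8496) = 0.61497.
z = 6677.1 × 0.61497 = 4106.2 m.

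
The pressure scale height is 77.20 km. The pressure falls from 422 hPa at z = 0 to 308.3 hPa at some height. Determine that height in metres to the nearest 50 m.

z ≈ 24250 m

Invert the barometric formula: z = H ln(P₀/P).
P₀/P = 422/308.3 = 1.3688; ln(1.3688) = 0.31393.
z = 77200 × 0.31393 = 24235 m.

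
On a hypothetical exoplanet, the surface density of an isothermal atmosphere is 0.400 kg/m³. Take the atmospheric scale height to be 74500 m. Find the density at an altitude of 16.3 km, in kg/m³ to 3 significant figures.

ρ ≈ 0.321 kg/m³

In an isothermal atmosphere, density decays like pressure: ρ = ρ₀ exp(−z/H).
z/H = 16300/74500 = 0.21879; exp(−0.21879) = 0.80349.
ρ = 0.400 × 0.80349 = 0.32140 kg/m³.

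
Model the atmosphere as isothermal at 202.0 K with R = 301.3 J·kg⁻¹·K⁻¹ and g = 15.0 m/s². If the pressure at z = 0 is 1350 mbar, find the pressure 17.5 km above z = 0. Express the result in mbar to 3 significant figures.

Scale height: H = RT/g = 301.3 × 202.0 / 15.0 = 4057.5 m.
Barometric formula: P = P₀ exp(−z/H).
z/H = 17500/4057.5 = 4.3130; exp(−4.3130) = 0.013393.
P = 1350 × 0.013393 = 18.081 mbar.

P ≈ 18.1 mbar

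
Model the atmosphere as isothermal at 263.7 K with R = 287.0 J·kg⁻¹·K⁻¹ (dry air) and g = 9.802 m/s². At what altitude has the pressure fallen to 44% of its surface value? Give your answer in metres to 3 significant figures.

Scale height: H = RT/g = 287.0 × 263.7 / 9.802 = 7721.1 m.
Set P/P₀ = exp(−z/H) = 0.44, so z = −H ln(0.44).
−ln(0.44) = 0.82098; z = 7721.1 × 0.82098 = 6338.9 m.

z ≈ 6340 m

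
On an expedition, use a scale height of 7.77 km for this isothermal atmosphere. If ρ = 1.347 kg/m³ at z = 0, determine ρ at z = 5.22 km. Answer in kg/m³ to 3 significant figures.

In an isothermal atmosphere, density decays like pressure: ρ = ρ₀ exp(−z/H).
z/H = 5220.0/7770.0 = 0.67181; exp(−0.67181) = 0.51078.
ρ = 1.347 × 0.51078 = 0.68802 kg/m³.

ρ ≈ 0.688 kg/m³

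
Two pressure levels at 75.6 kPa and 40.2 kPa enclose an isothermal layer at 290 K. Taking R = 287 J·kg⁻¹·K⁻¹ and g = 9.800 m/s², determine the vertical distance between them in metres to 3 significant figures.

Hypsometric equation: Δz = (R T̄/g) ln(P₁/P₂).
R T̄/g = 287 × 290 / 9.800 = 8492.9 m.
ln(75.6/40.2) = ln(1.8806) = 0.63159.
Δz = 8492.9 × 0.63159 = 5364.0 m.

Δz ≈ 5360 m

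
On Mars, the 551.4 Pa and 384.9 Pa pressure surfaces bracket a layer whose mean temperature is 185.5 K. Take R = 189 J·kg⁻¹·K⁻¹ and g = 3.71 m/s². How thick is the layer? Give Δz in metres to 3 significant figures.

Hypsometric equation: Δz = (R T̄/g) ln(P₁/P₂).
R T̄/g = 189 × 185.5 / 3.71 = 9450.0 m.
ln(551.4/384.9) = ln(1.4326) = 0.35949.
Δz = 9450.0 × 0.35949 = 3397.2 m.

Δz ≈ 3400 m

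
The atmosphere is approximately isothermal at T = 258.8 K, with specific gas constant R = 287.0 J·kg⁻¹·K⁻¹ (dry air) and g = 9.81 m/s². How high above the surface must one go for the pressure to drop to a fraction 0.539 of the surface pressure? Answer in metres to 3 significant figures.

z ≈ 4680 m

Scale height: H = RT/g = 287.0 × 258.8 / 9.81 = 7571.4 m.
Set P/P₀ = exp(−z/H) = 0.539, so z = −H ln(0.539).
−ln(0.539) = 0.61804; z = 7571.4 × 0.61804 = 4679.4 m.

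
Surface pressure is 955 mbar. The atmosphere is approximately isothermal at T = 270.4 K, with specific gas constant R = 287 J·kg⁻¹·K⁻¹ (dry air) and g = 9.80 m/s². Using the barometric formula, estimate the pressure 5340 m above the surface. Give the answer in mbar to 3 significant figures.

P ≈ 487 mbar

Scale height: H = RT/g = 287 × 270.4 / 9.80 = 7918.9 m.
Barometric formula: P = P₀ exp(−z/H).
z/H = 5340.0/7918.9 = 0.67434; exp(−0.67434) = 0.50949.
P = 955 × 0.50949 = 486.56 mbar.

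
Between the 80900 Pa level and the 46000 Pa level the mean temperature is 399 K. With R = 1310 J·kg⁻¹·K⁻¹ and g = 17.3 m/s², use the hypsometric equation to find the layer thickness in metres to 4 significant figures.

Δz ≈ 17060 m

Hypsometric equation: Δz = (R T̄/g) ln(P₁/P₂).
R T̄/g = 1310 × 399 / 17.3 = 30213 m.
ln(80900/46000) = ln(1.7587) = 0.56457.
Δz = 30213 × 0.56457 = 17057 m.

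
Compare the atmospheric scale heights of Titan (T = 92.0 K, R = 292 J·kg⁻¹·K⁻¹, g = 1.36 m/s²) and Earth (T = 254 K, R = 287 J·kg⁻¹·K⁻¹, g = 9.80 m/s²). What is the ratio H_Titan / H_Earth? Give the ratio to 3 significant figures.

H_Titan/H_Earth ≈ 2.66

H = RT/g for each body.
H_Titan = 292 × 92.0 / 1.36 = 19753 m.
H_Earth = 287 × 254 / 9.80 = 7438.6 m.
H_Titan/H_Earth = 19753/7438.6 = 2.6555.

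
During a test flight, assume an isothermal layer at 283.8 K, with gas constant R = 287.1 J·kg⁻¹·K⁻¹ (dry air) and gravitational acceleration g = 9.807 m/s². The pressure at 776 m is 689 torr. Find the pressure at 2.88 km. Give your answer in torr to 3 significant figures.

P ≈ 535 torr

Scale height: H = RT/g = 287.1 × 283.8 / 9.807 = 8308.2 m.
Between two levels, P₂ = P₁ exp(−Δz/H) with Δz = z₂ − z₁.
Δz = 2880.0 − 776.00 = 2104.0 m; Δz/H = 2104.0/8308.2 = 0.25324.
P₂ = 689 × exp(−0.25324) = 689 × 0.77628 = 534.86 torr.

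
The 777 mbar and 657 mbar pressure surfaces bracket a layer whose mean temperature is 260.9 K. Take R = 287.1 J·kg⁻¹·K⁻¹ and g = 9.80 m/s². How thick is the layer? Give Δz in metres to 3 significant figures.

Δz ≈ 1280 m

Hypsometric equation: Δz = (R T̄/g) ln(P₁/P₂).
R T̄/g = 287.1 × 260.9 / 9.80 = 7643.3 m.
ln(777/657) = ln(1.1826) = 0.16772.
Δz = 7643.3 × 0.16772 = 1281.9 m.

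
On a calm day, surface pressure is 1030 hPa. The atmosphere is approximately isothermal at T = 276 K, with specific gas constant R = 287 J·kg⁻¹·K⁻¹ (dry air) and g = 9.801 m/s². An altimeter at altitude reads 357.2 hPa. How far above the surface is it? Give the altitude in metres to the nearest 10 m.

Scale height: H = RT/g = 287 × 276 / 9.801 = 8082.0 m.
Invert the barometric formula: z = H ln(P₀/P).
P₀/P = 1030/357.2 = 2.8835; ln(2.8835) = 1.0590.
z = 8082.0 × 1.0590 = 8558.8 m.

z ≈ 8560 m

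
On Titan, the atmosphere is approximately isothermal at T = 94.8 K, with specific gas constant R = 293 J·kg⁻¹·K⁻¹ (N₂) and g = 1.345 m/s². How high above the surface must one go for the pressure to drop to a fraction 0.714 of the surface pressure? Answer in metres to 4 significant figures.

Scale height: H = RT/g = 293 × 94.8 / 1.345 = 20652 m.
Set P/P₀ = exp(−z/H) = 0.714, so z = −H ln(0.714).
−ln(0.714) = 0.33687; z = 20652 × 0.33687 = 6957.0 m.

z ≈ 6957 m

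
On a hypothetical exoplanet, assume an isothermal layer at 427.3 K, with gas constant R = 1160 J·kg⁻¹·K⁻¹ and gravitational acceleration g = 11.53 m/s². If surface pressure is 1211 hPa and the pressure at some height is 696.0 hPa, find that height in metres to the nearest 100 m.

z ≈ 23800 m

Scale height: H = RT/g = 1160 × 427.3 / 11.53 = 42989 m.
Invert the barometric formula: z = H ln(P₀/P).
P₀/P = 1211/696.0 = 1.7399; ln(1.7399) = 0.55383.
z = 42989 × 0.55383 = 23809 m.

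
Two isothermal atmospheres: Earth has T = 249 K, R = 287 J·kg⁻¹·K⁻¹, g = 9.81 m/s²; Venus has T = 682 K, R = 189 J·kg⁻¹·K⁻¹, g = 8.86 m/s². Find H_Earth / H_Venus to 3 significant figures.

H_Earth/H_Venus ≈ 0.501

H = RT/g for each body.
H_Earth = 287 × 249 / 9.81 = 7284.7 m.
H_Venus = 189 × 682 / 8.86 = 14548 m.
H_Earth/H_Venus = 7284.7/14548 = 0.50074.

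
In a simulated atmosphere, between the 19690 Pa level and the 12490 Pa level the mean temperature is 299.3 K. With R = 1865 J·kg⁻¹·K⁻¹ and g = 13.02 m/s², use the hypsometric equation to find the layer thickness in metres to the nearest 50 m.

Δz ≈ 19500 m

Hypsometric equation: Δz = (R T̄/g) ln(P₁/P₂).
R T̄/g = 1865 × 299.3 / 13.02 = 42872 m.
ln(19690/12490) = ln(1.5765) = 0.45521.
Δz = 42872 × 0.45521 = 19516 m.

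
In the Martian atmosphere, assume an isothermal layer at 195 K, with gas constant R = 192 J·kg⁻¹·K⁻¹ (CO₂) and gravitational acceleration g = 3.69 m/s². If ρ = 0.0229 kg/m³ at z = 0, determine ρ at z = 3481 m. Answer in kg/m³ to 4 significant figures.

Scale height: H = RT/g = 192 × 195 / 3.69 = 10146 m.
In an isothermal atmosphere, density decays like pressure: ρ = ρ₀ exp(−z/H).
z/H = 3481.0/10146 = 0.34309; exp(−0.34309) = 0.70957.
ρ = 0.0229 × 0.70957 = 0.016249 kg/m³.

ρ ≈ 0.01625 kg/m³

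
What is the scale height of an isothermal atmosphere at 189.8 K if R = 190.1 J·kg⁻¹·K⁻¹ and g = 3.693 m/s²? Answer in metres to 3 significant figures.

H ≈ 9770 m

The scale height of an isothermal atmosphere is H = RT/g.
H = 190.1 × 189.8 / 3.693 = 36081/3.693 = 9770.1 m.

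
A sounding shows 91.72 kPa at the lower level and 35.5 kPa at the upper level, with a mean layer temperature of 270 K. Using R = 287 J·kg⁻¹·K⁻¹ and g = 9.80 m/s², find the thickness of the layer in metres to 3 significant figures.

Hypsometric equation: Δz = (R T̄/g) ln(P₁/P₂).
R T̄/g = 287 × 270 / 9.80 = 7907.1 m.
ln(91.72/35.5) = ln(2.5837) = 0.94922.
Δz = 7907.1 × 0.94922 = 7505.6 m.

Δz ≈ 7510 m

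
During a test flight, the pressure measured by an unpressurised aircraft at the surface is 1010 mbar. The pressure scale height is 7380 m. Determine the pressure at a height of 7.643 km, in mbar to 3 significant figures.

P ≈ 359 mbar

Barometric formula: P = P₀ exp(−z/H).
z/H = 7643.0/7380.0 = 1.0356; exp(−1.0356) = 0.35501.
P = 1010 × 0.35501 = 358.56 mbar.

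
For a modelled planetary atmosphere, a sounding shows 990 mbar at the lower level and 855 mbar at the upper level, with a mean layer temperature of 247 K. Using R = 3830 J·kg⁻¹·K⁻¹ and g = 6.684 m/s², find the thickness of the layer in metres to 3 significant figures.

Hypsometric equation: Δz = (R T̄/g) ln(P₁/P₂).
R T̄/g = 3830 × 247 / 6.684 = 141530 m.
ln(990/855) = ln(1.1579) = 0.14661.
Δz = 141530 × 0.14661 = 20750 m.

Δz ≈ 20700 m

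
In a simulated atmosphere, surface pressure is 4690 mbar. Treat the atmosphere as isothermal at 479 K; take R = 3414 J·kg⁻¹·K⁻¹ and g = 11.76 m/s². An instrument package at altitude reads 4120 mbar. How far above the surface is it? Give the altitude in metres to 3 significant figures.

z ≈ 18000 m

Scale height: H = RT/g = 3414 × 479 / 11.76 = 139060 m.
Invert the barometric formula: z = H ln(P₀/P).
P₀/P = 4690/4120 = 1.1383; ln(1.1383) = 0.12954.
z = 139060 × 0.12954 = 18014 m.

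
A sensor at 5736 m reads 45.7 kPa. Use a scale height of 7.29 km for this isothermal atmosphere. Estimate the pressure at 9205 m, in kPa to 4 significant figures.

P ≈ 28.40 kPa

Between two levels, P₂ = P₁ exp(−Δz/H) with Δz = z₂ − z₁.
Δz = 9205.0 − 5736.0 = 3469.0 m; Δz/H = 3469.0/7290.0 = 0.47586.
P₂ = 45.7 × exp(−0.47586) = 45.7 × 0.62135 = 28.396 kPa.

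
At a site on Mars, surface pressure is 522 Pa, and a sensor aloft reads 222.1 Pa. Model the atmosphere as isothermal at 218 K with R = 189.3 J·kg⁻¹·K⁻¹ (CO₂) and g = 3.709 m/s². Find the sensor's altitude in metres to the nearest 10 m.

z ≈ 9510 m

Scale height: H = RT/g = 189.3 × 218 / 3.709 = 11126 m.
Invert the barometric formula: z = H ln(P₀/P).
P₀/P = 522/222.1 = 2.3503; ln(2.3503) = 0.85454.
z = 11126 × 0.85454 = 9507.6 m.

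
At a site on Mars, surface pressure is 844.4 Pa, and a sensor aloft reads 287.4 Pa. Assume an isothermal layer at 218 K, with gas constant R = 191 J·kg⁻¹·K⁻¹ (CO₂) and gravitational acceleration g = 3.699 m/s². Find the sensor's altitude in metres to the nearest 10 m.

z ≈ 12130 m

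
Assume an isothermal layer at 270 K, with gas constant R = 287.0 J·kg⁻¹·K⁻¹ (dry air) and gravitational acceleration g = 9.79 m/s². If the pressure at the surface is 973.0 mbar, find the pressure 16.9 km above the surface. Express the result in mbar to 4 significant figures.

Scale height: H = RT/g = 287.0 × 270 / 9.79 = 7915.2 m.
Barometric formula: P = P₀ exp(−z/H).
z/H = 16900/7915.2 = 2.1351; exp(−2.1351) = 0.11823.
P = 973.0 × 0.11823 = 115.04 mbar.

P ≈ 115.0 mbar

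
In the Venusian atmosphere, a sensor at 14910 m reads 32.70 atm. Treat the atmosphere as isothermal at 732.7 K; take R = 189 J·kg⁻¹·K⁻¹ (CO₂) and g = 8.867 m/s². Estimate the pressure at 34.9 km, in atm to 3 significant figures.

Scale height: H = RT/g = 189 × 732.7 / 8.867 = 15617 m.
Between two levels, P₂ = P₁ exp(−Δz/H) with Δz = z₂ − z₁.
Δz = 34900 − 14910 = 19990 m; Δz/H = 19990/15617 = 1.2800.
P₂ = 32.70 × exp(−1.2800) = 32.70 × 0.27804 = 9.0919 atm.

P ≈ 9.09 atm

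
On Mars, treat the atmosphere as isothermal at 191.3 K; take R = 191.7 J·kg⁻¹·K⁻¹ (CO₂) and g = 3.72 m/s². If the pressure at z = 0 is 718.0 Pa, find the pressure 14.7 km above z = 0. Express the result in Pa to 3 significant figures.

P ≈ 162 Pa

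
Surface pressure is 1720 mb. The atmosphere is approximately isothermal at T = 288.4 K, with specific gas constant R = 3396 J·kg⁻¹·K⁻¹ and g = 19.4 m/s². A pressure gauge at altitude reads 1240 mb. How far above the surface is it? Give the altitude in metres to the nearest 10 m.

z ≈ 16520 m

Scale height: H = RT/g = 3396 × 288.4 / 19.4 = 50485 m.
Invert the barometric formula: z = H ln(P₀/P).
P₀/P = 1720/1240 = 1.3871; ln(1.3871) = 0.32722.
z = 50485 × 0.32722 = 16520 m.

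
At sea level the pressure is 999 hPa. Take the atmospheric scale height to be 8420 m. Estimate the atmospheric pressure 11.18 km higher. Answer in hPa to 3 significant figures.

Barometric formula: P = P₀ exp(−z/H).
z/H = 11180/8420.0 = 1.3278; exp(−1.3278) = 0.26506.
P = 999 × 0.26506 = 264.79 hPa.

P ≈ 265 hPa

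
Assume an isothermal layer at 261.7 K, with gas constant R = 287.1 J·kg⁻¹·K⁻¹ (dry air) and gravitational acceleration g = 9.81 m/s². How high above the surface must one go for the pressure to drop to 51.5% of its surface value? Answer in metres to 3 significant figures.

z ≈ 5080 m

Scale height: H = RT/g = 287.1 × 261.7 / 9.81 = 7658.9 m.
Set P/P₀ = exp(−z/H) = 0.515, so z = −H ln(0.515).
−ln(0.515) = 0.66359; z = 7658.9 × 0.66359 = 5082.4 m.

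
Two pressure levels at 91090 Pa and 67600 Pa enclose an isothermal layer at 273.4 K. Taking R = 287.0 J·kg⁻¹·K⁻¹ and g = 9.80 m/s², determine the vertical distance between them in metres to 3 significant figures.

Δz ≈ 2390 m

Hypsometric equation: Δz = (R T̄/g) ln(P₁/P₂).
R T̄/g = 287.0 × 273.4 / 9.80 = 8006.7 m.
ln(91090/67600) = ln(1.3475) = 0.29825.
Δz = 8006.7 × 0.29825 = 2388.0 m.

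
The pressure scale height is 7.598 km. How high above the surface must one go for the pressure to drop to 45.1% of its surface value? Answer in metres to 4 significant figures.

Set P/P₀ = exp(−z/H) = 0.451, so z = −H ln(0.451).
−ln(0.451) = 0.79629; z = 7598.0 × 0.79629 = 6050.2 m.

z ≈ 6050 m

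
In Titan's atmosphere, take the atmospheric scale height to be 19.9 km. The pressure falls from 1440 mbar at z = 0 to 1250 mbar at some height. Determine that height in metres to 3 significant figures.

z ≈ 2820 m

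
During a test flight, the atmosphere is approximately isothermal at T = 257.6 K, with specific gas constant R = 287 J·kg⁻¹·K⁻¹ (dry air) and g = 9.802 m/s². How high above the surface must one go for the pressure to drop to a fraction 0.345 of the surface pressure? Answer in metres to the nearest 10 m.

z ≈ 8030 m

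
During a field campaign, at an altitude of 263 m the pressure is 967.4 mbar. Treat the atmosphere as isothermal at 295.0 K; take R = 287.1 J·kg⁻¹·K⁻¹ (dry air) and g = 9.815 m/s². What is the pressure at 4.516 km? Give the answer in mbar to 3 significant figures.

P ≈ 591 mbar

Scale height: H = RT/g = 287.1 × 295.0 / 9.815 = 8629.1 m.
Between two levels, P₂ = P₁ exp(−Δz/H) with Δz = z₂ − z₁.
Δz = 4516.0 − 263.00 = 4253.0 m; Δz/H = 4253.0/8629.1 = 0.49287.
P₂ = 967.4 × exp(−0.49287) = 967.4 × 0.61087 = 590.96 mbar.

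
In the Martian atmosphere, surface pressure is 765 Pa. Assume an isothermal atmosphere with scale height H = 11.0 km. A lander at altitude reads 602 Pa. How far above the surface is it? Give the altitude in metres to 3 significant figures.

Invert the barometric formula: z = H ln(P₀/P).
P₀/P = 765/602 = 1.2708; ln(1.2708) = 0.23965.
z = 11000 × 0.23965 = 2636.2 m.

z ≈ 2640 m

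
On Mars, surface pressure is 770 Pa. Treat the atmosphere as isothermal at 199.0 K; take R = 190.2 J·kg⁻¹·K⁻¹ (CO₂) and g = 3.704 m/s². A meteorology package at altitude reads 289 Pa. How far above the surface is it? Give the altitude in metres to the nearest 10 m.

Scale height: H = RT/g = 190.2 × 199.0 / 3.704 = 10219 m.
Invert the barometric formula: z = H ln(P₀/P).
P₀/P = 770/289 = 2.6644; ln(2.6644) = 0.97998.
z = 10219 × 0.97998 = 10014 m.

z ≈ 10010 m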